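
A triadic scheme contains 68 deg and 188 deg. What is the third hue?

308°

A triad spaces three hues 120° apart.
The full set is {68°, 188°, 308°}.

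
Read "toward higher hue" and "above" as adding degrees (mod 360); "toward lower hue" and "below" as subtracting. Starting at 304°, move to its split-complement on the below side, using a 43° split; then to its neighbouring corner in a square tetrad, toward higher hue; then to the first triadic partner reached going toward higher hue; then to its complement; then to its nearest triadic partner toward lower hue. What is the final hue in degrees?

351°

split-comp 43° ↓ +137°: 304 + 137 = 441 → 441 − 360 = 81°
square ↑ +90°: 81 + 90 = 171°
triadic ↑ +120°: 171 + 120 = 291°
complement +180°: 291 + 180 = 471 → 471 − 360 = 111°
triadic ↓ −120°: 111 − 120 = -9 → -9 + 360 = 351°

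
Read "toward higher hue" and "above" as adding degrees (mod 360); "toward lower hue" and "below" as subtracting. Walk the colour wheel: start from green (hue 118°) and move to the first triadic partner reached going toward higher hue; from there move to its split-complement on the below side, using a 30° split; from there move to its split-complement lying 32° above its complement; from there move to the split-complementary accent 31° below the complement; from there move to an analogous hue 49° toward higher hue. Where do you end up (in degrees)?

118 + 120 = 238°   (triadic ↑)
238 + 150 = 388 → 388 − 360 = 28°   (split-comp 30° ↓)
28 + 212 = 240°   (split-comp 32° ↑)
240 + 149 = 389 → 389 − 360 = 29°   (split-comp 31° ↓)
29 + 49 = 78°   (analog 49° ↑)

78°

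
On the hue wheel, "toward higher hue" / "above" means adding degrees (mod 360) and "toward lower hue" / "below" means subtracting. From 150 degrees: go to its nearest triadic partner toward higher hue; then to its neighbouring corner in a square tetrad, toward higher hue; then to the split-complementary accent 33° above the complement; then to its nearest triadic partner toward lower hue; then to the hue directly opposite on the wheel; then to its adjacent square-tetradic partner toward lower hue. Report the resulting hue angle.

183°

triadic ↑ +120°: 150 + 120 = 270°
square ↑ +90°: 270 + 90 = 360 → 360 − 360 = 0°
split-comp 33° ↑ +213°: 0 + 213 = 213°
triadic ↓ −120°: 213 − 120 = 93°
complement +180°: 93 + 180 = 273°
square ↓ −90°: 273 − 90 = 183°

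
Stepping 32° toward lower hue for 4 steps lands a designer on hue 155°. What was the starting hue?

4 steps of 32° (toward lower hue) give a net shift of −128°.
Start = end − shift: 155 + 128 = 283°

283°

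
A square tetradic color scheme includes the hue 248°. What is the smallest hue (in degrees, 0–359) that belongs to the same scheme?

A square tetradic scheme places four hues every 90°.
The full set through 248° is {68°, 158°, 248°, 338°}.

68°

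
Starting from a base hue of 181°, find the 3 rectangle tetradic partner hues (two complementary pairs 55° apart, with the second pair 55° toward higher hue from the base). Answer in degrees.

236°, 1°, and 56°

A rectangular tetradic uses two complementary pairs 55° apart: offsets 0°, 55°, 180°, 235°.
181 + 55 = 236°
181 + 180 = 361 → 361 − 360 = 1°
181 + 235 = 416 → 416 − 360 = 56°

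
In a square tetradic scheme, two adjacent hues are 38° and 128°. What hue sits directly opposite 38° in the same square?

218°

A square tetradic scheme places four hues 90° apart; opposite corners are 180° apart.
38 + 180 = 218°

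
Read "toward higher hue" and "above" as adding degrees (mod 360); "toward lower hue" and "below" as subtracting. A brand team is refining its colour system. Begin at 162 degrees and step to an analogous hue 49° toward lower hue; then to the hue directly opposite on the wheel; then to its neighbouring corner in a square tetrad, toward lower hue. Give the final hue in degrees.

203°

−49° (analog 49° ↓): 162 − 49 = 113°
+180° (complement): 113 + 180 = 293°
−90° (square ↓): 293 − 90 = 203°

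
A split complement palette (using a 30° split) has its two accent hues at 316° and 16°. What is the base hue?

166°

The accents sit 30° either side of the complement, so the complement is their short-arc midpoint on the wheel.
Short-arc midpoint of 316° and 16°: 346°.
Base is 180° from the complement: 346 − 180 = 166°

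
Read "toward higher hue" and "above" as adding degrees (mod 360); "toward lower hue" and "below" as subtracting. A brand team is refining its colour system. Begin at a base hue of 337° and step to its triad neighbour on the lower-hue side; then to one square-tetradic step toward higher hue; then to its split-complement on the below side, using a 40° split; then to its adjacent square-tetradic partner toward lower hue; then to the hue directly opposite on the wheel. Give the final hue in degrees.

triadic ↓ −120°: 337 − 120 = 217°
square ↑ +90°: 217 + 90 = 307°
split-comp 40° ↓ +140°: 307 + 140 = 447 → 447 − 360 = 87°
square ↓ −90°: 87 − 90 = -3 → -3 + 360 = 357°
complement +180°: 357 + 180 = 537 → 537 − 360 = 177°

177°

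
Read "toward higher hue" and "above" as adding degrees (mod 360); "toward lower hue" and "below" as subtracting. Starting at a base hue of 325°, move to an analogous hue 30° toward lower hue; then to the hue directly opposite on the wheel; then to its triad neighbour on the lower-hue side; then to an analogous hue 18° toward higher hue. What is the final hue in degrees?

analog 30° ↓ −30°: 325 − 30 = 295°
complement +180°: 295 + 180 = 475 → 475 − 360 = 115°
triadic ↓ −120°: 115 − 120 = -5 → -5 + 360 = 355°
analog 18° ↑ +18°: 355 + 18 = 373 → 373 − 360 = 13°

13°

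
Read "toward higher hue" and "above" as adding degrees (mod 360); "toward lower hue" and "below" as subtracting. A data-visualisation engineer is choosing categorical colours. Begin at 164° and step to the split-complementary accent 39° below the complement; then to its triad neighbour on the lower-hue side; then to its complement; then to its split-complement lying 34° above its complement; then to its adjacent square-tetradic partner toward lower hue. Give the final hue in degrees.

129°

164 + 141 = 305°   (split-comp 39° ↓)
305 − 120 = 185°   (triadic ↓)
185 + 180 = 365 → 365 − 360 = 5°   (complement)
5 + 214 = 219°   (split-comp 34° ↑)
219 − 90 = 129°   (square ↓)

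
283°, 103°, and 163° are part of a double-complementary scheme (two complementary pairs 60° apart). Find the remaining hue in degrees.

A rectangular tetradic uses two complementary pairs 60° apart: offsets 0°, 60°, 180°, 240°.
Among {103°, 163°, 283°}, 283° and 103° are a 180° pair.
The remaining hue 163° needs its own complement: 163 + 180 = 343°

343°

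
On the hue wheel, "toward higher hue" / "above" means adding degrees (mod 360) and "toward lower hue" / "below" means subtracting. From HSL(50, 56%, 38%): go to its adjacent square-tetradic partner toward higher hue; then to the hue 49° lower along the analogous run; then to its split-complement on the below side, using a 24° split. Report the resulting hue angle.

+90° (square ↑): 50 + 90 = 140°
−49° (analog 49° ↓): 140 − 49 = 91°
+156° (split-comp 24° ↓): 91 + 156 = 247°

247°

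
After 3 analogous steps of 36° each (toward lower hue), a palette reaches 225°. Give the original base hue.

3 steps of 36° (toward lower hue) give a net shift of −108°.
Start = end − shift: 225 + 108 = 333°

333°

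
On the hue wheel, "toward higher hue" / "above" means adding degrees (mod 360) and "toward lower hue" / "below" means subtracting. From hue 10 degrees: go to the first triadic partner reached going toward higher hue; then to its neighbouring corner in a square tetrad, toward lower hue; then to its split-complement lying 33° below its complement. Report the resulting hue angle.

10 + 120 = 130°   (triadic ↑)
130 − 90 = 40°   (square ↓)
40 + 147 = 187°   (split-comp 33° ↓)

187°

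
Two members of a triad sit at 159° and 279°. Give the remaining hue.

39°

A triad spaces three hues 120° apart.
The full set is {39°, 159°, 279°}.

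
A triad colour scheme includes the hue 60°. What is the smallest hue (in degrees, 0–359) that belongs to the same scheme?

60°

A triad places three hues 120° apart.
The full set through 60° is {60°, 180°, 300°}.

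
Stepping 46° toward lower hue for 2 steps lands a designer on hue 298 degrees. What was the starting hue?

30°

2 steps of 46° (toward lower hue) give a net shift of −92°.
Start = end − shift: 298 + 92 = 390 → 390 − 360 = 30°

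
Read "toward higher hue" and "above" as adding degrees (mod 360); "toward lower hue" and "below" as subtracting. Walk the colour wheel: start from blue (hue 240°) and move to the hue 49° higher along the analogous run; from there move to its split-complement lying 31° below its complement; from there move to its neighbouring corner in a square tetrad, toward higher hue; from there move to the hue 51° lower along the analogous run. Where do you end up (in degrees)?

analog 49° ↑ +49°: 240 + 49 = 289°
split-comp 31° ↓ +149°: 289 + 149 = 438 → 438 − 360 = 78°
square ↑ +90°: 78 + 90 = 168°
analog 51° ↓ −51°: 168 − 51 = 117°

117°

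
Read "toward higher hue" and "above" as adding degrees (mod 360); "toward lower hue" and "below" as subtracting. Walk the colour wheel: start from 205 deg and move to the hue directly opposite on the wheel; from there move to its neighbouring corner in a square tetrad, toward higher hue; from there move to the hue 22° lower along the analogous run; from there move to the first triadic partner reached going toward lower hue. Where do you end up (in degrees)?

333°

+180° (complement): 205 + 180 = 385 → 385 − 360 = 25°
+90° (square ↑): 25 + 90 = 115°
−22° (analog 22° ↓): 115 − 22 = 93°
−120° (triadic ↓): 93 − 120 = -27 → -27 + 360 = 333°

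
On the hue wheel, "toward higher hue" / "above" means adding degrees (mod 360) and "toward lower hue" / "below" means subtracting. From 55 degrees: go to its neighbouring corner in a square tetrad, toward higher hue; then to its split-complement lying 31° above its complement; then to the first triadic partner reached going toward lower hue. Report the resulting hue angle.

236°

+90° (square ↑): 55 + 90 = 145°
+211° (split-comp 31° ↑): 145 + 211 = 356°
−120° (triadic ↓): 356 − 120 = 236°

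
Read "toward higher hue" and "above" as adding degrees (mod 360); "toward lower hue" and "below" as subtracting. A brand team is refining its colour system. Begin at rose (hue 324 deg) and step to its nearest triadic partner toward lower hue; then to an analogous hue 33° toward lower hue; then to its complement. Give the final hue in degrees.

351°

324 − 120 = 204°   (triadic ↓)
204 − 33 = 171°   (analog 33° ↓)
171 + 180 = 351°   (complement)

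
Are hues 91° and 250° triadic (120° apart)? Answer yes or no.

Angular distance: |91 − 250| = 159 = 159°.
Triadic (120° apart) requires 120°.

no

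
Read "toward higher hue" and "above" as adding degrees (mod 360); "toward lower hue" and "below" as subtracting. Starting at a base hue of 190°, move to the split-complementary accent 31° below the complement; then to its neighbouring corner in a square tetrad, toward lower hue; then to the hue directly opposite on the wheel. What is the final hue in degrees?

69°

190 + 149 = 339°   (split-comp 31° ↓)
339 − 90 = 249°   (square ↓)
249 + 180 = 429 → 429 − 360 = 69°   (complement)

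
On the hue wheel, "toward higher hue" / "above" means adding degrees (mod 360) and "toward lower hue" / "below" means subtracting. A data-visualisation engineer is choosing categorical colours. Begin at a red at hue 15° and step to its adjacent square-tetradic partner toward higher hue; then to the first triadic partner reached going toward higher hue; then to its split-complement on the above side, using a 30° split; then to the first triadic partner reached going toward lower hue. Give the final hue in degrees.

315°

+90° (square ↑): 15 + 90 = 105°
+120° (triadic ↑): 105 + 120 = 225°
+210° (split-comp 30° ↑): 225 + 210 = 435 → 435 − 360 = 75°
−120° (triadic ↓): 75 − 120 = -45 → -45 + 360 = 315°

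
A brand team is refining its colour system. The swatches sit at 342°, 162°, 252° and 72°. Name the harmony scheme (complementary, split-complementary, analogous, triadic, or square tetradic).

Sort the hues: 72°, 162°, 252°, 342°.
Successive gaps around the wheel: 90°, 90°, 90°, 90°.
Four hues every 90° form a square tetradic scheme.

square tetradic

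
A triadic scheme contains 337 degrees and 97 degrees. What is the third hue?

217°

A triad spaces three hues 120° apart.
The full set is {97°, 217°, 337°}.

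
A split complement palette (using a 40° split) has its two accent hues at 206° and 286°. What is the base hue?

66°

The accents sit 40° either side of the complement, so the complement is their short-arc midpoint on the wheel.
Short-arc midpoint of 206° and 286°: 246°.
Base is 180° from the complement: 246 − 180 = 66°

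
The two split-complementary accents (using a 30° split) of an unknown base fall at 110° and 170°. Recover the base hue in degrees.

320°

The accents sit 30° either side of the complement, so the complement is their short-arc midpoint on the wheel.
Short-arc midpoint of 110° and 170°: 140°.
Base is 180° from the complement: 140 − 180 = -40 → -40 + 360 = 320°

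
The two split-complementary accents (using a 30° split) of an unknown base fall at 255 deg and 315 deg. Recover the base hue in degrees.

The accents sit 30° either side of the complement, so the complement is their short-arc midpoint on the wheel.
Short-arc midpoint of 255° and 315°: 285°.
Base is 180° from the complement: 285 − 180 = 105°

105°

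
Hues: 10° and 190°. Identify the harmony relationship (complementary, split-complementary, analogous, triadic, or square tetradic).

Sort the hues: 10°, 190°.
Successive gaps around the wheel: 180°, 180°.
Two hues 180° apart are complementary.

complementary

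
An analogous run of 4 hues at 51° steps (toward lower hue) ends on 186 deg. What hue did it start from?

339°

3 steps of 51° (toward lower hue) give a net shift of −153°.
Start = end − shift: 186 + 153 = 339°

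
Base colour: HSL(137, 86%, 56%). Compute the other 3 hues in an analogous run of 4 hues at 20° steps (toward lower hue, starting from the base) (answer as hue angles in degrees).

Analogous hues sit every 20° along the wheel.
137 − 20 = 117°
137 − 40 = 97°
137 − 60 = 77°

117°, 97°, 77°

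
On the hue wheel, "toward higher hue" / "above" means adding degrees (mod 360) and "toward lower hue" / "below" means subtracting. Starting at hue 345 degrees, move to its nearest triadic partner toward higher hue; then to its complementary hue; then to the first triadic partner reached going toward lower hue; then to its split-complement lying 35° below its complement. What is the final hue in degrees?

310°

345 + 120 = 465 → 465 − 360 = 105°   (triadic ↑)
105 + 180 = 285°   (complement)
285 − 120 = 165°   (triadic ↓)
165 + 145 = 310°   (split-comp 35° ↓)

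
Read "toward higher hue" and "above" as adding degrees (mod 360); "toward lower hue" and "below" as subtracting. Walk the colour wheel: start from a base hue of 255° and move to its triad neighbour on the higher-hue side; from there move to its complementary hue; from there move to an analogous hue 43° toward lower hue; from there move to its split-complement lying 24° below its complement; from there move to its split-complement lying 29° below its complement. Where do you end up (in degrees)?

+120° (triadic ↑): 255 + 120 = 375 → 375 − 360 = 15°
+180° (complement): 15 + 180 = 195°
−43° (analog 43° ↓): 195 − 43 = 152°
+156° (split-comp 24° ↓): 152 + 156 = 308°
+151° (split-comp 29° ↓): 308 + 151 = 459 → 459 − 360 = 99°

99°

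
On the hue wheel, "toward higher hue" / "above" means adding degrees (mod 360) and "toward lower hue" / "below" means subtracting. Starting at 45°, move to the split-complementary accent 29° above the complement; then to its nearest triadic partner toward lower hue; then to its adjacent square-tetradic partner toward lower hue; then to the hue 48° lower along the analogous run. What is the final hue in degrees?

split-comp 29° ↑ +209°: 45 + 209 = 254°
triadic ↓ −120°: 254 − 120 = 134°
square ↓ −90°: 134 − 90 = 44°
analog 48° ↓ −48°: 44 − 48 = -4 → -4 + 360 = 356°

356°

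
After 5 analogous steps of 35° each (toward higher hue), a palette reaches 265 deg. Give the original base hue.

5 steps of 35° (toward higher hue) give a net shift of +175°.
Start = end − shift: 265 − 175 = 90°

90°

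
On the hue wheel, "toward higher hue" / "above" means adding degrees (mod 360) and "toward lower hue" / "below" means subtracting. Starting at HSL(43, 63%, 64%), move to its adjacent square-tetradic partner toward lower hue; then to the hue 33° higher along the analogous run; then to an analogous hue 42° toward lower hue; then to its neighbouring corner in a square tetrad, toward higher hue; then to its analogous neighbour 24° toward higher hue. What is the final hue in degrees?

43 − 90 = -47 → -47 + 360 = 313°   (square ↓)
313 + 33 = 346°   (analog 33° ↑)
346 − 42 = 304°   (analog 42° ↓)
304 + 90 = 394 → 394 − 360 = 34°   (square ↑)
34 + 24 = 58°   (analog 24° ↑)

58°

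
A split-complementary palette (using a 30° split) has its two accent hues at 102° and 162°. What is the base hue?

312°

The accents sit 30° either side of the complement, so the complement is their short-arc midpoint on the wheel.
Short-arc midpoint of 102° and 162°: 132°.
Base is 180° from the complement: 132 − 180 = -48 → -48 + 360 = 312°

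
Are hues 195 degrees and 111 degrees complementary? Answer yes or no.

no

Angular distance: |195 − 111| = 84 = 84°.
Complementary requires 180°.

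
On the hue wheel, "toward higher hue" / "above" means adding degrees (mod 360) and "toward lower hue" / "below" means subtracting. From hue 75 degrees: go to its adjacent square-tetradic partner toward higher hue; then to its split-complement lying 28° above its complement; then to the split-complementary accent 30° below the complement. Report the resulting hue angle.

square ↑ +90°: 75 + 90 = 165°
split-comp 28° ↑ +208°: 165 + 208 = 373 → 373 − 360 = 13°
split-comp 30° ↓ +150°: 13 + 150 = 163°

163°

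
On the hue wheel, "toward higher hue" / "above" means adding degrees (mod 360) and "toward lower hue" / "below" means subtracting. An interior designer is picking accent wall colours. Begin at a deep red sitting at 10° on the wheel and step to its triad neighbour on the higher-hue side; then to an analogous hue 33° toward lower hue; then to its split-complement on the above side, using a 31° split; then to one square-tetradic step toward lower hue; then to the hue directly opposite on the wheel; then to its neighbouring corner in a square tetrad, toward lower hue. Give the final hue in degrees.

triadic ↑ +120°: 10 + 120 = 130°
analog 33° ↓ −33°: 130 − 33 = 97°
split-comp 31° ↑ +211°: 97 + 211 = 308°
square ↓ −90°: 308 − 90 = 218°
complement +180°: 218 + 180 = 398 → 398 − 360 = 38°
square ↓ −90°: 38 − 90 = -52 → -52 + 360 = 308°

308°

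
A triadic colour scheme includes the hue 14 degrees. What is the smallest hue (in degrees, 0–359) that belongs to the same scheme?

A triad places three hues 120° apart.
The full set through 14° is {14°, 134°, 254°}.

14°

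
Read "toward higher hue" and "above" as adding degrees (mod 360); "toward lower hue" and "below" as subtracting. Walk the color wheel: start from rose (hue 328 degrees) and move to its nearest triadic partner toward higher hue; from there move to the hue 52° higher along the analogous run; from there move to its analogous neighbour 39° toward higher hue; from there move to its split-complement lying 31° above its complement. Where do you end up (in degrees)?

triadic ↑ +120°: 328 + 120 = 448 → 448 − 360 = 88°
analog 52° ↑ +52°: 88 + 52 = 140°
analog 39° ↑ +39°: 140 + 39 = 179°
split-comp 31° ↑ +211°: 179 + 211 = 390 → 390 − 360 = 30°

30°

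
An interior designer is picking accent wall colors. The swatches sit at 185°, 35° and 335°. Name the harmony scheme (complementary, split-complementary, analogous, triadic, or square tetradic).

split-complementary

Sort the hues: 35°, 185°, 335°.
Successive gaps around the wheel: 150°, 150°, 60°.
Two 150° gaps and one 60° gap — a base hue opposite a pair of accents 30° either side of its complement — is the split-complementary pattern.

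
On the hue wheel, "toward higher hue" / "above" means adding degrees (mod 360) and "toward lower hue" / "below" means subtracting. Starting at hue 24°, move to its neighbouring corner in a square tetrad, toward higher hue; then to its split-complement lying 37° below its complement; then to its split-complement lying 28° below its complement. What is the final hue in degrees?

+90° (square ↑): 24 + 90 = 114°
+143° (split-comp 37° ↓): 114 + 143 = 257°
+152° (split-comp 28° ↓): 257 + 152 = 409 → 409 − 360 = 49°

49°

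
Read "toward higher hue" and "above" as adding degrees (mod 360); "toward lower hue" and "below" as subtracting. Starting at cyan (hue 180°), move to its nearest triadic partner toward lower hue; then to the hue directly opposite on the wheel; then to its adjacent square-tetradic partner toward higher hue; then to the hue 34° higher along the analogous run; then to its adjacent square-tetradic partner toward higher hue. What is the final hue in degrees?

94°

−120° (triadic ↓): 180 − 120 = 60°
+180° (complement): 60 + 180 = 240°
+90° (square ↑): 240 + 90 = 330°
+34° (analog 34° ↑): 330 + 34 = 364 → 364 − 360 = 4°
+90° (square ↑): 4 + 90 = 94°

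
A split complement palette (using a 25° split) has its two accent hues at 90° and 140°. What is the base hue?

295°

The accents sit 25° either side of the complement, so the complement is their short-arc midpoint on the wheel.
Short-arc midpoint of 90° and 140°: 115°.
Base is 180° from the complement: 115 − 180 = -65 → -65 + 360 = 295°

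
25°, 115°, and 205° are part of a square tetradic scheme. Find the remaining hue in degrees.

295°

A square tetradic scheme places four hues every 90°.
The full set through 25° is {25°, 115°, 205°, 295°}.
Given {25°, 115°, 205°}, the missing hue is 295°.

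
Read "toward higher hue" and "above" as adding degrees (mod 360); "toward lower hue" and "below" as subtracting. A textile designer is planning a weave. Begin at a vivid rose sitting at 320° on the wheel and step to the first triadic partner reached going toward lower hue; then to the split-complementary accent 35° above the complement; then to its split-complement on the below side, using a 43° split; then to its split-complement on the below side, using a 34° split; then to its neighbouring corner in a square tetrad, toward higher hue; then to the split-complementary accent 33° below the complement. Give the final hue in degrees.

320 − 120 = 200°   (triadic ↓)
200 + 215 = 415 → 415 − 360 = 55°   (split-comp 35° ↑)
55 + 137 = 192°   (split-comp 43° ↓)
192 + 146 = 338°   (split-comp 34° ↓)
338 + 90 = 428 → 428 − 360 = 68°   (square ↑)
68 + 147 = 215°   (split-comp 33° ↓)

215°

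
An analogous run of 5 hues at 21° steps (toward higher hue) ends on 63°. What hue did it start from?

339°

4 steps of 21° (toward higher hue) give a net shift of +84°.
Start = end − shift: 63 − 84 = -21 → -21 + 360 = 339°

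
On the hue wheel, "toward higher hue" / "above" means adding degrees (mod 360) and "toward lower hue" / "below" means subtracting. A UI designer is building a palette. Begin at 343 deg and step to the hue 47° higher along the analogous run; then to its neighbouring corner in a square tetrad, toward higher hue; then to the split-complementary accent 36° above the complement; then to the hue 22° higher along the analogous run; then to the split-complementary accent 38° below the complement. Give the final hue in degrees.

140°

analog 47° ↑ +47°: 343 + 47 = 390 → 390 − 360 = 30°
square ↑ +90°: 30 + 90 = 120°
split-comp 36° ↑ +216°: 120 + 216 = 336°
analog 22° ↑ +22°: 336 + 22 = 358°
split-comp 38° ↓ +142°: 358 + 142 = 500 → 500 − 360 = 140°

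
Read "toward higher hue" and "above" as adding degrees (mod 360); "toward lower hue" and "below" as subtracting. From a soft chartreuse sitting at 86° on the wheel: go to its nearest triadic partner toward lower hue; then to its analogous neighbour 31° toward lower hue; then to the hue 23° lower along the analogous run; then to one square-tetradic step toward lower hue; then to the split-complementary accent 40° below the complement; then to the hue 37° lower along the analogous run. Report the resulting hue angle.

−120° (triadic ↓): 86 − 120 = -34 → -34 + 360 = 326°
−31° (analog 31° ↓): 326 − 31 = 295°
−23° (analog 23° ↓): 295 − 23 = 272°
−90° (square ↓): 272 − 90 = 182°
+140° (split-comp 40° ↓): 182 + 140 = 322°
−37° (analog 37° ↓): 322 − 37 = 285°

285°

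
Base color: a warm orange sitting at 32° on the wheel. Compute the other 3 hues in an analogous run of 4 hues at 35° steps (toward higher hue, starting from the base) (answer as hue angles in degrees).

67°, 102°, and 137°

Analogous hues sit every 35° along the wheel.
32 + 35 = 67°
32 + 70 = 102°
32 + 105 = 137°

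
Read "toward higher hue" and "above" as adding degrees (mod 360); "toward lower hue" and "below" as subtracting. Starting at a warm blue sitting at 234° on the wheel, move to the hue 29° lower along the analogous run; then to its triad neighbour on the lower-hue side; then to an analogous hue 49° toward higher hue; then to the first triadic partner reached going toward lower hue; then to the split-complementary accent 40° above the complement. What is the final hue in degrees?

234 − 29 = 205°   (analog 29° ↓)
205 − 120 = 85°   (triadic ↓)
85 + 49 = 134°   (analog 49° ↑)
134 − 120 = 14°   (triadic ↓)
14 + 220 = 234°   (split-comp 40° ↑)

234°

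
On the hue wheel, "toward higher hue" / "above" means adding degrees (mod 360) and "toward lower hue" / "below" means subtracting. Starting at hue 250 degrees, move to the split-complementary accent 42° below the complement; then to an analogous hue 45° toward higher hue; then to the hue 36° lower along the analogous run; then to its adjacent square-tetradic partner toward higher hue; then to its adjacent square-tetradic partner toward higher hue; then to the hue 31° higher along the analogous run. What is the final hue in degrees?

+138° (split-comp 42° ↓): 250 + 138 = 388 → 388 − 360 = 28°
+45° (analog 45° ↑): 28 + 45 = 73°
−36° (analog 36° ↓): 73 − 36 = 37°
+90° (square ↑): 37 + 90 = 127°
+90° (square ↑): 127 + 90 = 217°
+31° (analog 31° ↑): 217 + 31 = 248°

248°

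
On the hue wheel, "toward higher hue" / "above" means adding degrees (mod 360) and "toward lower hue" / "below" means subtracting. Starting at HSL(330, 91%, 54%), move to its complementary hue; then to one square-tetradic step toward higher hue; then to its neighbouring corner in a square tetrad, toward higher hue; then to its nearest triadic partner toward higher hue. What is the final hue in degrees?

complement +180°: 330 + 180 = 510 → 510 − 360 = 150°
square ↑ +90°: 150 + 90 = 240°
square ↑ +90°: 240 + 90 = 330°
triadic ↑ +120°: 330 + 120 = 450 → 450 − 360 = 90°

90°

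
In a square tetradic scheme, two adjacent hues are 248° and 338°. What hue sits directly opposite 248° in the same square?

68°

A square tetradic scheme places four hues 90° apart; opposite corners are 180° apart.
248 + 180 = 428 → 428 − 360 = 68°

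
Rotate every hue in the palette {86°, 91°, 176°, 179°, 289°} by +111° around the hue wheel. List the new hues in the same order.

86 + 111 = 197°
91 + 111 = 202°
176 + 111 = 287°
179 + 111 = 290°
289 + 111 = 400 → 400 − 360 = 40°

197°, 202°, 287°, 290°, 40°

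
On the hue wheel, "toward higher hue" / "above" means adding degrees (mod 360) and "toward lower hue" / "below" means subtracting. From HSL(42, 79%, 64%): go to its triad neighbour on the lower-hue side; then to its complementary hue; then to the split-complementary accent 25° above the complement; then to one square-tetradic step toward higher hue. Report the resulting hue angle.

37°

triadic ↓ −120°: 42 − 120 = -78 → -78 + 360 = 282°
complement +180°: 282 + 180 = 462 → 462 − 360 = 102°
split-comp 25° ↑ +205°: 102 + 205 = 307°
square ↑ +90°: 307 + 90 = 397 → 397 − 360 = 37°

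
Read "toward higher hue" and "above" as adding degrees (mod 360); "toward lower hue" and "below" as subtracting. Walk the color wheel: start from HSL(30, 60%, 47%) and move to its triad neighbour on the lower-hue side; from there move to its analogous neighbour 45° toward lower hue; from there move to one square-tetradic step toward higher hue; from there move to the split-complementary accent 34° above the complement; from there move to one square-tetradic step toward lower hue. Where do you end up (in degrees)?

30 − 120 = -90 → -90 + 360 = 270°   (triadic ↓)
270 − 45 = 225°   (analog 45° ↓)
225 + 90 = 315°   (square ↑)
315 + 214 = 529 → 529 − 360 = 169°   (split-comp 34° ↑)
169 − 90 = 79°   (square ↓)

79°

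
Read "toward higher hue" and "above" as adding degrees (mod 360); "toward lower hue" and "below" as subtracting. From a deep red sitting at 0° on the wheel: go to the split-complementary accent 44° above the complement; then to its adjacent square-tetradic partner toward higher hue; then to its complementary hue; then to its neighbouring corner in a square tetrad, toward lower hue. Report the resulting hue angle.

44°

0 + 224 = 224°   (split-comp 44° ↑)
224 + 90 = 314°   (square ↑)
314 + 180 = 494 → 494 − 360 = 134°   (complement)
134 − 90 = 44°   (square ↓)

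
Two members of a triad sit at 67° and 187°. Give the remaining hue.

A triad spaces three hues 120° apart.
The full set is {67°, 187°, 307°}.

307°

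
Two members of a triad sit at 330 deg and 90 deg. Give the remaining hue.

210°

A triad spaces three hues 120° apart.
The full set is {90°, 210°, 330°}.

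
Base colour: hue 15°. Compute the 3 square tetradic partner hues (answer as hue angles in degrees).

105°, 195° and 285°

A square tetradic scheme places four hues every 90°.
15 + 90 = 105°
15 + 180 = 195°
15 + 270 = 285°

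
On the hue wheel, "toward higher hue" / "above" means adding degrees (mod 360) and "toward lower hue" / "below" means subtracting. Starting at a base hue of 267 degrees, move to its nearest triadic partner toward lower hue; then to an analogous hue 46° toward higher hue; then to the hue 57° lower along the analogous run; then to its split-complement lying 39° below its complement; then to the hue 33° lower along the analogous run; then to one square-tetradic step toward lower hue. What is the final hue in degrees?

triadic ↓ −120°: 267 − 120 = 147°
analog 46° ↑ +46°: 147 + 46 = 193°
analog 57° ↓ −57°: 193 − 57 = 136°
split-comp 39° ↓ +141°: 136 + 141 = 277°
analog 33° ↓ −33°: 277 − 33 = 244°
square ↓ −90°: 244 − 90 = 154°

154°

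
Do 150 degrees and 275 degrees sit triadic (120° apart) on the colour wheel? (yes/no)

Angular distance: |150 − 275| = 125 = 125°.
Triadic (120° apart) requires 120°.

no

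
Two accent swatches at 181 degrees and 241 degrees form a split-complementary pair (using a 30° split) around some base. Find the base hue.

31°

The accents sit 30° either side of the complement, so the complement is their short-arc midpoint on the wheel.
Short-arc midpoint of 181° and 241°: 211°.
Base is 180° from the complement: 211 − 180 = 31°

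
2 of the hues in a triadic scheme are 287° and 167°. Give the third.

47°

A triad places three hues 120° apart.
The full set through 167° is {47°, 167°, 287°}.
Given {167°, 287°}, the missing hue is 47°.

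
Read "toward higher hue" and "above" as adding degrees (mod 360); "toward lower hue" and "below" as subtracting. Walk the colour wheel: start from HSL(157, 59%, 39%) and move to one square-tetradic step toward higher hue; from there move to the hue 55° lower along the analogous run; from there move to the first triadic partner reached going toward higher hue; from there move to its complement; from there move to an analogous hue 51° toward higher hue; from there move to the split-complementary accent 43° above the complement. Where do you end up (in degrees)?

157 + 90 = 247°   (square ↑)
247 − 55 = 192°   (analog 55° ↓)
192 + 120 = 312°   (triadic ↑)
312 + 180 = 492 → 492 − 360 = 132°   (complement)
132 + 51 = 183°   (analog 51° ↑)
183 + 223 = 406 → 406 − 360 = 46°   (split-comp 43° ↑)

46°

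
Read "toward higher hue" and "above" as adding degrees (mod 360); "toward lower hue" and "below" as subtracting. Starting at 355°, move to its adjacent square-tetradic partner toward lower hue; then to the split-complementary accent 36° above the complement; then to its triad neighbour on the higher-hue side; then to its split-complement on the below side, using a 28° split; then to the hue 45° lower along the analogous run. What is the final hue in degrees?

−90° (square ↓): 355 − 90 = 265°
+216° (split-comp 36° ↑): 265 + 216 = 481 → 481 − 360 = 121°
+120° (triadic ↑): 121 + 120 = 241°
+152° (split-comp 28° ↓): 241 + 152 = 393 → 393 − 360 = 33°
−45° (analog 45° ↓): 33 − 45 = -12 → -12 + 360 = 348°

348°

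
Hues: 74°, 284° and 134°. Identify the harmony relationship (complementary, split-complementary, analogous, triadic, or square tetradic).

split-complementary

Sort the hues: 74°, 134°, 284°.
Successive gaps around the wheel: 60°, 150°, 150°.
Two 150° gaps and one 60° gap — a base hue opposite a pair of accents 30° either side of its complement — is the split-complementary pattern.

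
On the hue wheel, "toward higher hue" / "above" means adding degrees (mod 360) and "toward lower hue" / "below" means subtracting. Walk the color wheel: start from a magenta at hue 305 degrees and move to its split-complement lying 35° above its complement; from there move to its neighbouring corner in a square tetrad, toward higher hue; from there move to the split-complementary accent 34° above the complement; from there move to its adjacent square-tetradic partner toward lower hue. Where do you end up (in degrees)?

14°

305 + 215 = 520 → 520 − 360 = 160°   (split-comp 35° ↑)
160 + 90 = 250°   (square ↑)
250 + 214 = 464 → 464 − 360 = 104°   (split-comp 34° ↑)
104 − 90 = 14°   (square ↓)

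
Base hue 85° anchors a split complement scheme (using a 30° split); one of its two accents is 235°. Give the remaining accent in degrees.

295°

Split-complementary hues sit 30° either side of the complement.
Complement of the base 85°: 85 + 180 = 265°
The given accent 235° is 30° one side of 265°; the other accent sits 30° the other side: 265 + 30 = 295°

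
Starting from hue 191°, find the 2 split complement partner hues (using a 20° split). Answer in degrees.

Split-complementary hues sit 20° either side of the complement.
Complement of 191°: 191 + 180 = 371 → 371 − 360 = 11°
11 − 20 = -9 → -9 + 360 = 351°
11 + 20 = 31°

351° and 31°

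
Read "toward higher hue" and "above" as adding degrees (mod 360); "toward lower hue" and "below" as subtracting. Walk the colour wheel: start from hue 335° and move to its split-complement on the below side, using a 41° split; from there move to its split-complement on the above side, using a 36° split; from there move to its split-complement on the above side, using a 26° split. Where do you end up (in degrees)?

split-comp 41° ↓ +139°: 335 + 139 = 474 → 474 − 360 = 114°
split-comp 36° ↑ +216°: 114 + 216 = 330°
split-comp 26° ↑ +206°: 330 + 206 = 536 → 536 − 360 = 176°

176°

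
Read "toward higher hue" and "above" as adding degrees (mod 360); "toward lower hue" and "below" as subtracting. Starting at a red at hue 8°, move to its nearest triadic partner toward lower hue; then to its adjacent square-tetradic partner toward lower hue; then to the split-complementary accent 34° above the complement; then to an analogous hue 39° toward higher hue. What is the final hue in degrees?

8 − 120 = -112 → -112 + 360 = 248°   (triadic ↓)
248 − 90 = 158°   (square ↓)
158 + 214 = 372 → 372 − 360 = 12°   (split-comp 34° ↑)
12 + 39 = 51°   (analog 39° ↑)

51°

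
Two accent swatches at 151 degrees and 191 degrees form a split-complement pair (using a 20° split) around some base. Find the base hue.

351°

The accents sit 20° either side of the complement, so the complement is their short-arc midpoint on the wheel.
Short-arc midpoint of 151° and 191°: 171°.
Base is 180° from the complement: 171 − 180 = -9 → -9 + 360 = 351°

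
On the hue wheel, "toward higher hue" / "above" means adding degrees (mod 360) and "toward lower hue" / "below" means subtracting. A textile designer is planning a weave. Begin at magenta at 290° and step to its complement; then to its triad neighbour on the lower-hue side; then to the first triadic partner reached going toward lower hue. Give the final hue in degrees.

230°

290 + 180 = 470 → 470 − 360 = 110°   (complement)
110 − 120 = -10 → -10 + 360 = 350°   (triadic ↓)
350 − 120 = 230°   (triadic ↓)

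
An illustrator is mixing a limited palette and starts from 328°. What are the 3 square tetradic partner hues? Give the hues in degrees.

A square tetradic scheme places four hues every 90°.
328 + 90 = 418 → 418 − 360 = 58°
328 + 180 = 508 → 508 − 360 = 148°
328 + 270 = 598 → 598 − 360 = 238°

58°, 148° and 238°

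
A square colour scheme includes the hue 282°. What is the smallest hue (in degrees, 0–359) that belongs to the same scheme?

12°

A square tetradic scheme places four hues every 90°.
The full set through 282° is {12°, 102°, 192°, 282°}.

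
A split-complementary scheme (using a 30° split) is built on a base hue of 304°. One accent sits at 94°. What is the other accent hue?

154°

Split-complementary hues sit 30° either side of the complement.
Complement of the base 304°: 304 + 180 = 484 → 484 − 360 = 124°
The given accent 94° is 30° one side of 124°; the other accent sits 30° the other side: 124 + 30 = 154°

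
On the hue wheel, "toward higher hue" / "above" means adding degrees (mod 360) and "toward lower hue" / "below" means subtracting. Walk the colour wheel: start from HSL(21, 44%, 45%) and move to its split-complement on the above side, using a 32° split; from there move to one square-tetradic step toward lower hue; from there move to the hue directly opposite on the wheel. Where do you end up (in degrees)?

+212° (split-comp 32° ↑): 21 + 212 = 233°
−90° (square ↓): 233 − 90 = 143°
+180° (complement): 143 + 180 = 323°

323°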